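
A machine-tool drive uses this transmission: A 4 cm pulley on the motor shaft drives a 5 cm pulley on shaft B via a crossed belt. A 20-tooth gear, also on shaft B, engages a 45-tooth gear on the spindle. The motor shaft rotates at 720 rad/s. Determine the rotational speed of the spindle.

256 rad/s

the motor shaft → shaft B (belt, 5/4): 720 ÷ 1.25 = 576 rad/s
shaft B → the spindle (gear mesh, 45/20): 576 ÷ 2.25 = 256 rad/s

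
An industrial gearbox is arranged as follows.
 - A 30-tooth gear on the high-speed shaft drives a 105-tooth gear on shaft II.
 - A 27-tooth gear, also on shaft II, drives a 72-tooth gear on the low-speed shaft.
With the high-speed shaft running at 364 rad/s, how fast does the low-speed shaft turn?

39 rad/s

the high-speed shaft → shaft II (gear mesh, 105/30): 364 ÷ 3.5 = 104 rad/s
shaft II → the low-speed shaft (gear mesh, 72/27): 104 ÷ 2.6667 = 39 rad/s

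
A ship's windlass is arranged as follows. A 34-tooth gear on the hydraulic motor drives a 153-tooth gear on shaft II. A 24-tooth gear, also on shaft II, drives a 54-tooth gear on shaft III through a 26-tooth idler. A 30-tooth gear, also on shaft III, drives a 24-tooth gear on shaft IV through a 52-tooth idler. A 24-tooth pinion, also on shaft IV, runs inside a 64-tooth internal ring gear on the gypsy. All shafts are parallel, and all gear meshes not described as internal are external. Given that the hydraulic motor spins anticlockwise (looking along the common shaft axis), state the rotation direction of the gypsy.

clockwise

the hydraulic motor → shaft II: external mesh, 1 reversal → CW.
shaft II → shaft III: driver → idler → driven is 2 external meshes, 2 reversals → CW.
shaft III → shaft IV: driver → idler → driven is 2 external meshes, 2 reversals → CW.
shaft IV → the gypsy: internal mesh, same direction → CW.
5 reversals in total — an odd number — so the gypsy turns opposite to the hydraulic motor.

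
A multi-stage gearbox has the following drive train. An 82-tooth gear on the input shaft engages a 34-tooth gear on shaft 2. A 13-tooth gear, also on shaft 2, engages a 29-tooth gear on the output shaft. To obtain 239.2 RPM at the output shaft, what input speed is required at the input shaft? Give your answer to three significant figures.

221 RPM

Overall ratio R = 0.41463 × 2.2308 = 0.92495.
Required input speed = output speed × R = 239.2 × 0.92495 = 221.25 RPM.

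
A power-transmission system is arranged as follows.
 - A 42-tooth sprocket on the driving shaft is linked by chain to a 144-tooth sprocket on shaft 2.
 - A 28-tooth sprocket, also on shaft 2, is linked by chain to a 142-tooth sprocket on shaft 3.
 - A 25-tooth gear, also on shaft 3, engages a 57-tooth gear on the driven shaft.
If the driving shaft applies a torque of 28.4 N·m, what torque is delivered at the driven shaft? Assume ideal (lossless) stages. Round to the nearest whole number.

Chain: ratio = 144/42 = 3.4286; torque at shaft 2 = 28.4 × 3.4286 = 97.371 N·m.
Chain: ratio = 142/28 = 5.0714; torque at shaft 3 = 97.371 × 5.0714 = 493.81 N·m.
Gear mesh: ratio = 57/25 = 2.28; torque at the driven shaft = 493.81 × 2.28 = 1125.9 N·m.

1126 N·m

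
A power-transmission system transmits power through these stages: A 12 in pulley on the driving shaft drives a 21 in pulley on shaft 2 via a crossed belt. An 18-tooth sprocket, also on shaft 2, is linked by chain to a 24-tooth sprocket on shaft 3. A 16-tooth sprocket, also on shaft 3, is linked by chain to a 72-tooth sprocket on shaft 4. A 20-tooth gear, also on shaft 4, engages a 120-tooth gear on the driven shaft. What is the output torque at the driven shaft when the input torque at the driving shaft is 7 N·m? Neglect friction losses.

441 N·m

After the belt (21/12): 7 × 1.75 = 12.25 N·m
After the chain (24/18): 12.25 × 1.3333 = 16.333 N·m
After the chain (72/16): 16.333 × 4.5 = 73.5 N·m
After the gear mesh (120/20): 73.5 × 6 = 441 N·m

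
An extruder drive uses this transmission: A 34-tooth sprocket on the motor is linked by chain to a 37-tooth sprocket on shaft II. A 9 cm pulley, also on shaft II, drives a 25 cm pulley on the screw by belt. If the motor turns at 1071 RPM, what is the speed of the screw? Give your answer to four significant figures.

354.3 RPM

chain 37/34 = 1.0882 → 1071/1.0882 = 984.16 RPM
belt 25/9 = 2.7778 → 984.16/2.7778 = 354.3 RPM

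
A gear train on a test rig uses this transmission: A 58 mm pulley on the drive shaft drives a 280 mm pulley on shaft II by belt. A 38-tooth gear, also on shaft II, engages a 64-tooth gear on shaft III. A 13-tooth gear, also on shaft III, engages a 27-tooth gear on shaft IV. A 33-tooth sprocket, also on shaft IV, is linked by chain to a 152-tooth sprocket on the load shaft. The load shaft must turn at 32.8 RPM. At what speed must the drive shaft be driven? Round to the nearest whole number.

Overall ratio R = 4.8276 × 1.6842 × 2.0769 × 4.6061 = 77.782.
Required input speed = output speed × R = 32.8 × 77.782 = 2551.2 RPM.

2551 RPM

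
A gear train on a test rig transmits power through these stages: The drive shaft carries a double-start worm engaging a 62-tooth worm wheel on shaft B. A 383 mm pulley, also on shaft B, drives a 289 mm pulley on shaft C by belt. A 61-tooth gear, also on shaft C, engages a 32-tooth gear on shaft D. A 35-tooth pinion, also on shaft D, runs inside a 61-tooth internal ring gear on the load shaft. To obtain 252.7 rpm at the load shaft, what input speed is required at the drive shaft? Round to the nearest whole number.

Overall ratio R = 31 × 0.75457 × 0.52459 × 1.7429 = 21.387.
Required input speed = output speed × R = 252.7 × 21.387 = 5404.4 rpm.

5404 rpm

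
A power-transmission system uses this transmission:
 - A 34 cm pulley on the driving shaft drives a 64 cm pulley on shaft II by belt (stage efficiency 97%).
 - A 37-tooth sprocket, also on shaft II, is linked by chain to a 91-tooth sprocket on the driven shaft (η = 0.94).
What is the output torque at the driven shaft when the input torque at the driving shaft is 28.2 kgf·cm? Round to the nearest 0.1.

119.0 kgf·cm

After the belt (64/34): 28.2 × 1.8824 × 0.97 = 51.49 kgf·cm
After the chain (91/37): 51.49 × 2.4595 × 0.94 = 119.04 kgf·cm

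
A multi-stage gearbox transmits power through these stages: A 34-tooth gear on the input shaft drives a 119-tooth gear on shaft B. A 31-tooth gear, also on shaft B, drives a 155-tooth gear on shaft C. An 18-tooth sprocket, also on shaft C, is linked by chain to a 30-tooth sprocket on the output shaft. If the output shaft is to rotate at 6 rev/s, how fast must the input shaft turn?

Overall ratio R = 3.5 × 5 × 1.6667 = 29.167.
Required input speed = output speed × R = 6 × 29.167 = 175 rev/s.

175 rev/s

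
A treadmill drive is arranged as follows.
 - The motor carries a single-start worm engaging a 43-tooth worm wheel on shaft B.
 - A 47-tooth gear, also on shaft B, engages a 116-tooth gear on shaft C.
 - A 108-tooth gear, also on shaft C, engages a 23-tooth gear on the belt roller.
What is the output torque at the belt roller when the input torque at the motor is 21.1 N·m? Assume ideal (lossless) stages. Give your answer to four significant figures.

476.9 N·m

worm 43/1 = 43 → τ = 21.1·43 = 907.3 N·m
gear mesh 116/47 = 2.4681 → τ = 907.3·2.4681 = 2239.3 N·m
gear mesh 23/108 = 0.21296 → τ = 2239.3·0.21296 = 476.89 N·m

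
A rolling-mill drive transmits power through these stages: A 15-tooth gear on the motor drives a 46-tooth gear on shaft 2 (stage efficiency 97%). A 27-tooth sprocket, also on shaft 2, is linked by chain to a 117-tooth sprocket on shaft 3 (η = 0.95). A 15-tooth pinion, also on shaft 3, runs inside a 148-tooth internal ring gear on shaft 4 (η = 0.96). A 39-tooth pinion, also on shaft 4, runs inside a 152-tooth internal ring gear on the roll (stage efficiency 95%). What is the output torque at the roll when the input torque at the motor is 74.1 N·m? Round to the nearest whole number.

31823 N·m

Gear mesh: ratio = 46/15 = 3.0667; torque at shaft 2 = 74.1 × 3.0667 × 0.97 = 220.42 N·m.
Chain: ratio = 117/27 = 4.3333; torque at shaft 3 = 220.42 × 4.3333 × 0.95 = 907.41 N·m.
Internal gear: ratio = 148/15 = 9.8667; torque at shaft 4 = 907.41 × 9.8667 × 0.96 = 8595 N·m.
Internal gear: ratio = 152/39 = 3.8974; torque at the roll = 8595 × 3.8974 × 0.95 = 31823 N·m.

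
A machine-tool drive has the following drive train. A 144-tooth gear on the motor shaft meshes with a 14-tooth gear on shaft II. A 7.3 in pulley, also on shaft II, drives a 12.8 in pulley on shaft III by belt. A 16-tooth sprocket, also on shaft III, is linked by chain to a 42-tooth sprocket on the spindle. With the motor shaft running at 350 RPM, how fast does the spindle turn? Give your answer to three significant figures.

782 RPM

Gear mesh: ratio = 14/144 = 0.097222, so shaft II turns at 350 / 0.097222 = 3600 RPM.
Belt: ratio = 12.8/7.3 = 1.7534, so shaft III turns at 3600 / 1.7534 = 2053.1 RPM.
Chain: ratio = 42/16 = 2.625, so the spindle turns at 2053.1 / 2.625 = 782.14 RPM.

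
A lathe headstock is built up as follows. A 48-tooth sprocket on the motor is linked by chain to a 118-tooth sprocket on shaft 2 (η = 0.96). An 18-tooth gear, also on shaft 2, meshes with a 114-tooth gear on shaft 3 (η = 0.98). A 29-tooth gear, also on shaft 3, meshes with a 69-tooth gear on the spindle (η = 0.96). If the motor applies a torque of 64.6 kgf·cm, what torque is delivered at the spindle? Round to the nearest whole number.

chain 118/48 = 2.4583 → τ = 64.6·2.4583·0.96 = 152.46 kgf·cm
gear mesh 114/18 = 6.3333 → τ = 152.46·6.3333·0.98 = 946.24 kgf·cm
gear mesh 69/29 = 2.3793 → τ = 946.24·2.3793·0.96 = 2161.4 kgf·cm

2161 kgf·cm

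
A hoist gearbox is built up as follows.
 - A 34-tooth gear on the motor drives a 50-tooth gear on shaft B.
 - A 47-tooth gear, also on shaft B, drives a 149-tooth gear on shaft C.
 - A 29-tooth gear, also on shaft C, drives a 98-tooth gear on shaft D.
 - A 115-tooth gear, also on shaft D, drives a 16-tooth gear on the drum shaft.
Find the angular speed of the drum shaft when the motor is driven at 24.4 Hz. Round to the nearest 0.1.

the motor → shaft B (gear mesh, 50/34): 24.4 ÷ 1.4706 = 16.592 Hz
shaft B → shaft C (gear mesh, 149/47): 16.592 ÷ 3.1702 = 5.2337 Hz
shaft C → shaft D (gear mesh, 98/29): 5.2337 ÷ 3.3793 = 1.5488 Hz
shaft D → the drum shaft (gear mesh, 16/115): 1.5488 ÷ 0.13913 = 11.132 Hz

11.1 Hz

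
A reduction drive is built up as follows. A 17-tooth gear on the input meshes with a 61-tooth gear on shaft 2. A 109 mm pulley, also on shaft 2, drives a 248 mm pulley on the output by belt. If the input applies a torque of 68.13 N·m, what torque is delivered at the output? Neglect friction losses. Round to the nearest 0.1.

Gear mesh: ratio = 61/17 = 3.5882; torque at shaft 2 = 68.13 × 3.5882 = 244.47 N·m.
Belt: ratio = 248/109 = 2.2752; torque at the output = 244.47 × 2.2752 = 556.22 N·m.

556.2 N·m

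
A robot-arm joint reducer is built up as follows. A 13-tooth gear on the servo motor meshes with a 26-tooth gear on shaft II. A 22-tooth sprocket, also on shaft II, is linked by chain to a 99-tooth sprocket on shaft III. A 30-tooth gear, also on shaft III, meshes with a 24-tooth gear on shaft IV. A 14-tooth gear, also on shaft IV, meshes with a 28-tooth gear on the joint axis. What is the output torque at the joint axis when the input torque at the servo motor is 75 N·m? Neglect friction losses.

Gear mesh: ratio = 26/13 = 2; torque at shaft II = 75 × 2 = 150 N·m.
Chain: ratio = 99/22 = 4.5; torque at shaft III = 150 × 4.5 = 675 N·m.
Gear mesh: ratio = 24/30 = 0.8; torque at shaft IV = 675 × 0.8 = 540 N·m.
Gear mesh: ratio = 28/14 = 2; torque at the joint axis = 540 × 2 = 1080 N·m.

1080 N·m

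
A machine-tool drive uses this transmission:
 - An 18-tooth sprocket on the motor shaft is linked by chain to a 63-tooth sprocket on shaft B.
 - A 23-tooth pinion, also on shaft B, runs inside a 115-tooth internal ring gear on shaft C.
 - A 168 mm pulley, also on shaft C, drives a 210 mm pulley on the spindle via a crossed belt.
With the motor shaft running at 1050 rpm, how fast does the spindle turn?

48 rpm

Chain: ratio = 63/18 = 3.5, so shaft B turns at 1050 / 3.5 = 300 rpm.
Internal gear: ratio = 115/23 = 5, so shaft C turns at 300 / 5 = 60 rpm.
Belt: ratio = 210/168 = 1.25, so the spindle turns at 60 / 1.25 = 48 rpm.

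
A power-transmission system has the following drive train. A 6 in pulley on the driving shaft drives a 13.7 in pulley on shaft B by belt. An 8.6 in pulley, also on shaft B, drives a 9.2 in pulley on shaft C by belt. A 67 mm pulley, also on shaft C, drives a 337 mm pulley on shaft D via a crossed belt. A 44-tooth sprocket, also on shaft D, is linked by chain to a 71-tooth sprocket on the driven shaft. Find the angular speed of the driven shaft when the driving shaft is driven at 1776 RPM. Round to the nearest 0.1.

89.6 RPM

the driving shaft → shaft B (belt, 13.7/6): 1776 ÷ 2.2833 = 777.81 RPM
shaft B → shaft C (belt, 9.2/8.6): 777.81 ÷ 1.0698 = 727.08 RPM
shaft C → shaft D (belt, 337/67): 727.08 ÷ 5.0299 = 144.55 RPM
shaft D → the driven shaft (chain, 71/44): 144.55 ÷ 1.6136 = 89.583 RPM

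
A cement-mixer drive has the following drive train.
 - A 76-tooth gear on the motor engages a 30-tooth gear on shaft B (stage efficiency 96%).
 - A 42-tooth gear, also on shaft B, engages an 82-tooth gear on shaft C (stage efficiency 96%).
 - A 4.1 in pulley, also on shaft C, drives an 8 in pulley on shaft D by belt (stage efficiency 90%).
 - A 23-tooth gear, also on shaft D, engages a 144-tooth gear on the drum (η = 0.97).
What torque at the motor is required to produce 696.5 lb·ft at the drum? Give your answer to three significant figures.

Overall ratio R = 0.39474 × 1.9524 × 1.9512 × 6.2609 = 9.4148; overall efficiency η = 0.96 × 0.96 × 0.90 × 0.97 = 0.8046.
Input torque = output torque / (R × η) = 696.5 / (9.4148 × 0.8046) = 91.95 lb·ft.

91.9 lb·ft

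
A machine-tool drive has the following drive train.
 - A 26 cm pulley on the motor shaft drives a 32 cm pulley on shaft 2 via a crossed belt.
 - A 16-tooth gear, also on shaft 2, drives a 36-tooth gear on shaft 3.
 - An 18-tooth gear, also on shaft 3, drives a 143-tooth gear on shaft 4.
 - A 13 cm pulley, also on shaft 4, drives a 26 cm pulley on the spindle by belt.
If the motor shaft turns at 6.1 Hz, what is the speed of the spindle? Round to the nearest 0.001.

0.139 Hz

Belt: ratio = 32/26 = 1.2308, so shaft 2 turns at 6.1 / 1.2308 = 4.9562 Hz.
Gear mesh: ratio = 36/16 = 2.25, so shaft 3 turns at 4.9562 / 2.25 = 2.2028 Hz.
Gear mesh: ratio = 143/18 = 7.9444, so shaft 4 turns at 2.2028 / 7.9444 = 0.27727 Hz.
Belt: ratio = 26/13 = 2, so the spindle turns at 0.27727 / 2 = 0.13864 Hz.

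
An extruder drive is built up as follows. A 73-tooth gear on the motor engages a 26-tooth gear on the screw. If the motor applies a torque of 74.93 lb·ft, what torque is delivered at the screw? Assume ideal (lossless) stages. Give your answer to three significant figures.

After the gear mesh (26/73): 74.93 × 0.35616 = 26.687 lb·ft

26.7 lb·ft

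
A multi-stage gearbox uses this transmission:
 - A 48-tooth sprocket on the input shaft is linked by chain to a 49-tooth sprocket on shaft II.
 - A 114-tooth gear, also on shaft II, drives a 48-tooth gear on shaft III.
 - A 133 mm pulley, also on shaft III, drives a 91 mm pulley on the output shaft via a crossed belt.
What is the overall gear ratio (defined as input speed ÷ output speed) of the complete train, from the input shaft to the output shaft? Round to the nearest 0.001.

Each stage contributes driven/driver: chain 49/48 = 1.0208, gear mesh 48/114 = 0.42105, belt 91/133 = 0.68421.
Overall: 1.0208 × 0.42105 × 0.68421 = 0.29409.

0.294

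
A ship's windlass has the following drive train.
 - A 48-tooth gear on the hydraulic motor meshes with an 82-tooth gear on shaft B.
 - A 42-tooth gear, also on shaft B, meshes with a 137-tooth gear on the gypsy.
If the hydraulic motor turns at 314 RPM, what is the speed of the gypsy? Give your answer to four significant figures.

56.35 RPM

the hydraulic motor → shaft B (gear mesh, 82/48): 314 ÷ 1.7083 = 183.8 RPM
shaft B → the gypsy (gear mesh, 137/42): 183.8 ÷ 3.2619 = 56.349 RPM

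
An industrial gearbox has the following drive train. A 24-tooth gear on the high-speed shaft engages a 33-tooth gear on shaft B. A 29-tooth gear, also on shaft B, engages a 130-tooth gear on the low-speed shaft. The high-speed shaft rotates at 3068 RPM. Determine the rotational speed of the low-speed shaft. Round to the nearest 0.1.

Gear mesh: ratio = 33/24 = 1.375, so shaft B turns at 3068 / 1.375 = 2231.3 RPM.
Gear mesh: ratio = 130/29 = 4.4828, so the low-speed shaft turns at 2231.3 / 4.4828 = 497.75 RPM.

497.7 RPM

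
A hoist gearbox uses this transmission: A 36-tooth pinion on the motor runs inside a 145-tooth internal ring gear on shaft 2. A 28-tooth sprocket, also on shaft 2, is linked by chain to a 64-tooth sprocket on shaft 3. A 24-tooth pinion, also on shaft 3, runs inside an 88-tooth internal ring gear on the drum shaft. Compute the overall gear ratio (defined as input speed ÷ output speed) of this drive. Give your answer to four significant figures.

33.76

Each stage contributes driven/driver: internal gear 145/36 = 4.0278, chain 64/28 = 2.2857, internal gear 88/24 = 3.6667.
Overall: 4.0278 × 2.2857 × 3.6667 = 33.757.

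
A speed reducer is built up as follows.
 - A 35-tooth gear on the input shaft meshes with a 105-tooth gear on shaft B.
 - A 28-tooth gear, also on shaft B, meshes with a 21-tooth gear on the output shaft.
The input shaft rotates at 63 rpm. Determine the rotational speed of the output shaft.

28 rpm

Gear mesh: ratio = 105/35 = 3, so shaft B turns at 63 / 3 = 21 rpm.
Gear mesh: ratio = 21/28 = 0.75, so the output shaft turns at 21 / 0.75 = 28 rpm.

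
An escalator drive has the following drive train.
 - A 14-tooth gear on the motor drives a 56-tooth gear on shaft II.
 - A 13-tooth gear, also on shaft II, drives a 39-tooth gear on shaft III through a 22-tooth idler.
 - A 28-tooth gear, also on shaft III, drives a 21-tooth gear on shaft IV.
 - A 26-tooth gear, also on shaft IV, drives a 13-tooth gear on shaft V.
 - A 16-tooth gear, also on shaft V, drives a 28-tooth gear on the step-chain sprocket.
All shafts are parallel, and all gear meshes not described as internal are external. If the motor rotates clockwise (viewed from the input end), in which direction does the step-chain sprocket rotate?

clockwise

the motor → shaft II: external mesh, 1 reversal → CCW.
shaft II → shaft III: driver → idler → driven is 2 external meshes, 2 reversals → CCW.
shaft III → shaft IV: external mesh, 1 reversal → CW.
shaft IV → shaft V: external mesh, 1 reversal → CCW.
shaft V → the step-chain sprocket: external mesh, 1 reversal → CW.
6 reversals in total — an even number — so the step-chain sprocket turns the same way as the motor.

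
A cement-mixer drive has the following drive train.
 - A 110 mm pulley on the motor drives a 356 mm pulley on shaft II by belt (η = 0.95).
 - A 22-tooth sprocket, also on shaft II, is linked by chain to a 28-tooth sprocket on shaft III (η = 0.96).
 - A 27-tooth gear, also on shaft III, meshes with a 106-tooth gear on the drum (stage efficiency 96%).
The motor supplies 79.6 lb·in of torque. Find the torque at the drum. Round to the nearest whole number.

After the belt (356/110): 79.6 × 3.2364 × 0.95 = 244.73 lb·in
After the chain (28/22): 244.73 × 1.2727 × 0.96 = 299.02 lb·in
After the gear mesh (106/27): 299.02 × 3.9259 × 0.96 = 1127 lb·in

1127 lb·in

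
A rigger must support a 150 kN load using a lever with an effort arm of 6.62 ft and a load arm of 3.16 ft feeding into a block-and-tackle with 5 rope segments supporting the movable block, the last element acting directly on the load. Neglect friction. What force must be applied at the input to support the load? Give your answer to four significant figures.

Lever MA = effort arm / load arm = 6.62/3.16 = 2.0949.
Block-and-tackle MA = number of supporting rope parts = 5.
Combined ideal MA = 2.0949 × 5 = 10.475.
Effort = load / MA = 150 / 10.475 = 14.32 kN.

14.32 kN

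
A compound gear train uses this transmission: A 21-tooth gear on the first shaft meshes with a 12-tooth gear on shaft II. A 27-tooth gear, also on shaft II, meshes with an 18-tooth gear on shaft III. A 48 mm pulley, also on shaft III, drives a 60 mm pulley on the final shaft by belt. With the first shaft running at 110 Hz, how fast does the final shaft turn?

the first shaft → shaft II (gear mesh, 12/21): 110 ÷ 0.57143 = 192.5 Hz
shaft II → shaft III (gear mesh, 18/27): 192.5 ÷ 0.66667 = 288.75 Hz
shaft III → the final shaft (belt, 60/48): 288.75 ÷ 1.25 = 231 Hz

231 Hz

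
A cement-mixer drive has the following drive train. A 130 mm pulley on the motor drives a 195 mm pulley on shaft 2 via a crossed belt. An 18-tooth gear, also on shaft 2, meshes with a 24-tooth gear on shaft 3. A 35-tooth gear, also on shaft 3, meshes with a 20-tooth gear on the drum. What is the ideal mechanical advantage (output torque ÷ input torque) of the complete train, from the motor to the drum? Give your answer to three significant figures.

Each stage contributes driven/driver: belt 195/130 = 1.5, gear mesh 24/18 = 1.3333, gear mesh 20/35 = 0.57143.
Overall: 1.5 × 1.3333 × 0.57143 = 1.1429.

1.14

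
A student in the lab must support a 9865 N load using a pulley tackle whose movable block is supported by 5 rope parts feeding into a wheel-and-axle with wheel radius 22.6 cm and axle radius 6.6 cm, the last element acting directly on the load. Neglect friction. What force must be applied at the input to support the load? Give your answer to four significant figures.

576.2 N

Block-and-tackle MA = number of supporting rope parts = 5.
Wheel-and-axle MA = R/r = 22.6/6.6 = 3.4242.
Combined ideal MA = 5 × 3.4242 = 17.121.
Effort = load / MA = 9865 / 17.121 = 576.19 N.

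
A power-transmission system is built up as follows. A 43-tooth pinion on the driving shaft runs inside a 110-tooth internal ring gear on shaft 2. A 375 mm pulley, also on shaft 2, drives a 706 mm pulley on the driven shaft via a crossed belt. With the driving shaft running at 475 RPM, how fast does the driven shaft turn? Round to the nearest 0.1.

Internal gear: ratio = 110/43 = 2.5581, so shaft 2 turns at 475 / 2.5581 = 185.68 RPM.
Belt: ratio = 706/375 = 1.8827, so the driven shaft turns at 185.68 / 1.8827 = 98.627 RPM.

98.6 RPM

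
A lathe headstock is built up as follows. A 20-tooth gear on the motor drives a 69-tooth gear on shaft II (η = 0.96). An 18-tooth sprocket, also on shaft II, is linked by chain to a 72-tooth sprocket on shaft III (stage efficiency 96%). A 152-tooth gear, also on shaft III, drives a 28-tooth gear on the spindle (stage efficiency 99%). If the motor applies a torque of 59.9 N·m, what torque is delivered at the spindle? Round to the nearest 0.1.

138.9 N·m

After the gear mesh (69/20): 59.9 × 3.45 × 0.96 = 198.39 N·m
After the chain (72/18): 198.39 × 4 × 0.96 = 761.81 N·m
After the gear mesh (28/152): 761.81 × 0.18421 × 0.99 = 138.93 N·m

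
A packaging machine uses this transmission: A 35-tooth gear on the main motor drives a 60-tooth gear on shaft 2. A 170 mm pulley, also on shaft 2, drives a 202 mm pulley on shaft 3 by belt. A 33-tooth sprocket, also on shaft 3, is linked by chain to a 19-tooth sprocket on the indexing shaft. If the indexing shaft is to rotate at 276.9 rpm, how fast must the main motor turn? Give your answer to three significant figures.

Overall ratio R = 1.7143 × 1.1882 × 0.57576 = 1.1728.
Required input speed = output speed × R = 276.9 × 1.1728 = 324.75 rpm.

325 rpm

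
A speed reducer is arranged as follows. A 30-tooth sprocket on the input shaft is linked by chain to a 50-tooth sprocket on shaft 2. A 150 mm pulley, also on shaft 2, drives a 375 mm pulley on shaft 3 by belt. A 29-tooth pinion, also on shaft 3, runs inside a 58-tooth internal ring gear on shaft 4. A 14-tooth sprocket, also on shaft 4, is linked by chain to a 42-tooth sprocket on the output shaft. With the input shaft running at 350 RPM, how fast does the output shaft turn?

14 RPM

the input shaft → shaft 2 (chain, 50/30): 350 ÷ 1.6667 = 210 RPM
shaft 2 → shaft 3 (belt, 375/150): 210 ÷ 2.5 = 84 RPM
shaft 3 → shaft 4 (internal gear, 58/29): 84 ÷ 2 = 42 RPM
shaft 4 → the output shaft (chain, 42/14): 42 ÷ 3 = 14 RPM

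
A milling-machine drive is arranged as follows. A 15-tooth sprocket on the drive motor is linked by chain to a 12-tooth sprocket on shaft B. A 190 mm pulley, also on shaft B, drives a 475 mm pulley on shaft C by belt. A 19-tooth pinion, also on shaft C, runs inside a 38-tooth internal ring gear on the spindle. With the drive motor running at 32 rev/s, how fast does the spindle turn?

8 rev/s

chain 12/15 = 0.8 → 32/0.8 = 40 rev/s
belt 475/190 = 2.5 → 40/2.5 = 16 rev/s
internal gear 38/19 = 2 → 16/2 = 8 rev/s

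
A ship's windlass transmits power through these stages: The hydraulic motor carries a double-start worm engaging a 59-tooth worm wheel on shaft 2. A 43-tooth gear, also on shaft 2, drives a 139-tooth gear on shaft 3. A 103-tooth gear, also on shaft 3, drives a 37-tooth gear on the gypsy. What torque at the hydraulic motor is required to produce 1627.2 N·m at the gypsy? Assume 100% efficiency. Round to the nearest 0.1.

47.5 N·m

Overall ratio R = 29.5 × 3.2326 × 0.35922 = 34.256.
Input torque = output torque / R = 1627.2 / 34.256 = 47.502 N·m.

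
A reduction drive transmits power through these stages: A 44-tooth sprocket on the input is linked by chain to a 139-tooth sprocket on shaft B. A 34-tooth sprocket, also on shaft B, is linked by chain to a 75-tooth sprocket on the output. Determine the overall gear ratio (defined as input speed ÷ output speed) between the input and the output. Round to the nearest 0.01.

Each stage contributes driven/driver: chain 139/44 = 3.1591, chain 75/34 = 2.2059.
Overall: 3.1591 × 2.2059 = 6.9686.

6.97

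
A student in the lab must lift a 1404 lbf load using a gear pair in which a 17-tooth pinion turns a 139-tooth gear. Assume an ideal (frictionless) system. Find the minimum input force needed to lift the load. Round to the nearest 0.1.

171.7 lbf

Gear pair MA = 139/17 = 8.1765.
Effort = load / MA = 1404 / 8.1765 = 171.71 lbf.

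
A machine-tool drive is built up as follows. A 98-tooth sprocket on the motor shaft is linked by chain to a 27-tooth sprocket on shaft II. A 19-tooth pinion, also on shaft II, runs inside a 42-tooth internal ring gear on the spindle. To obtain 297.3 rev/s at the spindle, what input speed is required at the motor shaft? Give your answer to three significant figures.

181 rev/s

Overall ratio R = 0.27551 × 2.2105 = 0.60902.
Required input speed = output speed × R = 297.3 × 0.60902 = 181.06 rev/s.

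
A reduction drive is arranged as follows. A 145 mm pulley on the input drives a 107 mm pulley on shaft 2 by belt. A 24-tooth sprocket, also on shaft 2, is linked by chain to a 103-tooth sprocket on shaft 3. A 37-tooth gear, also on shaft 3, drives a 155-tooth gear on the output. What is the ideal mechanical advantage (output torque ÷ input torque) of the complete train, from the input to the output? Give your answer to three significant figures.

13.3

Each stage contributes driven/driver: belt 107/145 = 0.73793, chain 103/24 = 4.2917, gear mesh 155/37 = 4.1892.
Overall: 0.73793 × 4.2917 × 4.1892 = 13.267.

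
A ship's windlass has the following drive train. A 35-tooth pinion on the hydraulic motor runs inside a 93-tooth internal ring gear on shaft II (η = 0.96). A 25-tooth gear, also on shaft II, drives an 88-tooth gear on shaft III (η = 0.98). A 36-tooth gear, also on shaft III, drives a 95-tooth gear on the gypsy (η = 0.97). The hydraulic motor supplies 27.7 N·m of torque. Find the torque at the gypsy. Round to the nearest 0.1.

After the internal gear (93/35): 27.7 × 2.6571 × 0.96 = 70.659 N·m
After the gear mesh (88/25): 70.659 × 3.52 × 0.98 = 243.74 N·m
After the gear mesh (95/36): 243.74 × 2.6389 × 0.97 = 623.92 N·m

623.9 N·m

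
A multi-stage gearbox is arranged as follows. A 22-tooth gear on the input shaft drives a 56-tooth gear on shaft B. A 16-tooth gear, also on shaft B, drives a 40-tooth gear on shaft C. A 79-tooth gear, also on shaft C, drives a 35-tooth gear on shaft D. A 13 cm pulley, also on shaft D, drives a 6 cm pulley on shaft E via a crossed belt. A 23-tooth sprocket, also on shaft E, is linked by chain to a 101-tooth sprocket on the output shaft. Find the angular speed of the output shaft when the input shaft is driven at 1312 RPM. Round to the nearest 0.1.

229.6 RPM

gear mesh 56/22 = 2.5455 → 1312/2.5455 = 515.43 RPM
gear mesh 40/16 = 2.5 → 515.43/2.5 = 206.17 RPM
gear mesh 35/79 = 0.44304 → 206.17/0.44304 = 465.36 RPM
belt 6/13 = 0.46154 → 465.36/0.46154 = 1008.3 RPM
chain 101/23 = 4.3913 → 1008.3/4.3913 = 229.61 RPM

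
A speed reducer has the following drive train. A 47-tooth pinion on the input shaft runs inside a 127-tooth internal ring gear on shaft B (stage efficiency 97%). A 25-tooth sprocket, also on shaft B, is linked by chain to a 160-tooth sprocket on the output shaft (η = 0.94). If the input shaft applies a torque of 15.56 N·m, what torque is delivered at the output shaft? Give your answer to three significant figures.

245 N·m

internal gear 127/47 = 2.7021 → τ = 15.56·2.7021·0.97 = 40.784 N·m
chain 160/25 = 6.4 → τ = 40.784·6.4·0.94 = 245.36 N·m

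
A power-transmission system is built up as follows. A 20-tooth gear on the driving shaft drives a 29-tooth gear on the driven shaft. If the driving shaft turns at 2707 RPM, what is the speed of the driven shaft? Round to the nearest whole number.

1867 RPM

the driving shaft → the driven shaft (gear mesh, 29/20): 2707 ÷ 1.45 = 1866.9 RPM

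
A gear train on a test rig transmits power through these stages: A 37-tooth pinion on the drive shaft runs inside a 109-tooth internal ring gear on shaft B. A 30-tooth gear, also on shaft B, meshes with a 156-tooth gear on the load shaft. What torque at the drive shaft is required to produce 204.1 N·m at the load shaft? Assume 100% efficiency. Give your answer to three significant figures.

13.3 N·m

Overall ratio R = 2.9459 × 5.2 = 15.319.
Input torque = output torque / R = 204.1 / 15.319 = 13.323 N·m.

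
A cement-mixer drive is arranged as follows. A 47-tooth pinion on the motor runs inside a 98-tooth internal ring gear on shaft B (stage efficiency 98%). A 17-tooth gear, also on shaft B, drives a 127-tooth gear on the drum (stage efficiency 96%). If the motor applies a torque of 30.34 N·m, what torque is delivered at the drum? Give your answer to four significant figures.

444.6 N·m

internal gear 98/47 = 2.0851 → τ = 30.34·2.0851·0.98 = 61.997 N·m
gear mesh 127/17 = 7.4706 → τ = 61.997·7.4706·0.96 = 444.63 N·m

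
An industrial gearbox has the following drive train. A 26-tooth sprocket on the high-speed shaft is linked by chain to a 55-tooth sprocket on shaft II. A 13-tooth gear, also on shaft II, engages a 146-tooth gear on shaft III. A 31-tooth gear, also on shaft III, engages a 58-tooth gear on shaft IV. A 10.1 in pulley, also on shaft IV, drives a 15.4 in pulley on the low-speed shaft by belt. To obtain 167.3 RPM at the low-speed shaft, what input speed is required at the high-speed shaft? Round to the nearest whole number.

11339 RPM

Overall ratio R = 2.1154 × 11.231 × 1.871 × 1.5248 = 67.774.
Required input speed = output speed × R = 167.3 × 67.774 = 11339 RPM.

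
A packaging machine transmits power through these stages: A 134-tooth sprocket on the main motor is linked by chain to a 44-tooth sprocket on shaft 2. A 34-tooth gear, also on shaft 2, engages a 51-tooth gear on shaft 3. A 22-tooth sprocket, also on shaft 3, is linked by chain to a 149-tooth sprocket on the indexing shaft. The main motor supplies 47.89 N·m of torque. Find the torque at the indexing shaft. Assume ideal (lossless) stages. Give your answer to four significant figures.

chain 44/134 = 0.32836 → τ = 47.89·0.32836 = 15.725 N·m
gear mesh 51/34 = 1.5 → τ = 15.725·1.5 = 23.588 N·m
chain 149/22 = 6.7727 → τ = 23.588·6.7727 = 159.75 N·m

159.8 N·m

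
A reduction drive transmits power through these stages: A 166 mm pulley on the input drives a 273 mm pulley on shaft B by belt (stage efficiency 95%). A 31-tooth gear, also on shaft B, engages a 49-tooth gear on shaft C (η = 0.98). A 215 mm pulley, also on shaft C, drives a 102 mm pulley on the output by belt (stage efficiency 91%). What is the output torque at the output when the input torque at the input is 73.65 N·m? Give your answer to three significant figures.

belt 273/166 = 1.6446 → τ = 73.65·1.6446·0.95 = 115.07 N·m
gear mesh 49/31 = 1.5806 → τ = 115.07·1.5806·0.98 = 178.24 N·m
belt 102/215 = 0.47442 → τ = 178.24·0.47442·0.91 = 76.951 N·m

77.0 N·m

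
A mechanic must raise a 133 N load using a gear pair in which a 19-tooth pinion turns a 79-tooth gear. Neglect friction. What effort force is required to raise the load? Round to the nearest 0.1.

32.0 N

Gear pair MA = 79/19 = 4.1579.
Effort = load / MA = 133 / 4.1579 = 31.987 N.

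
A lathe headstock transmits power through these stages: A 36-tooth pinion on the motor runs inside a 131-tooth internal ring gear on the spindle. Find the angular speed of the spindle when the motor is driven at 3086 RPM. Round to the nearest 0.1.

the motor → the spindle (internal gear, 131/36): 3086 ÷ 3.6389 = 848.06 RPM

848.1 RPM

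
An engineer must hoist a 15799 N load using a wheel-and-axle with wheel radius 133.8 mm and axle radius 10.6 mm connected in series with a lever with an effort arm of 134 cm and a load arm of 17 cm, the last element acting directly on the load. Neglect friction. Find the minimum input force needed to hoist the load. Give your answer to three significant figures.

159 N

Wheel-and-axle MA = R/r = 133.8/10.6 = 12.623.
Lever MA = effort arm / load arm = 134/17 = 7.8824.
Combined ideal MA = 12.623 × 7.8824 = 99.496.
Effort = load / MA = 15799 / 99.496 = 158.79 N.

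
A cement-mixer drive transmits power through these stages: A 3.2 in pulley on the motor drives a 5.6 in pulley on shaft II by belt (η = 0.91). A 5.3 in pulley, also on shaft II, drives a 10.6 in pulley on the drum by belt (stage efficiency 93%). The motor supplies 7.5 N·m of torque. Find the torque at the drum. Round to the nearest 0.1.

22.2 N·m

After the belt (5.6/3.2): 7.5 × 1.75 × 0.91 = 11.944 N·m
After the belt (10.6/5.3): 11.944 × 2 × 0.93 = 22.215 N·m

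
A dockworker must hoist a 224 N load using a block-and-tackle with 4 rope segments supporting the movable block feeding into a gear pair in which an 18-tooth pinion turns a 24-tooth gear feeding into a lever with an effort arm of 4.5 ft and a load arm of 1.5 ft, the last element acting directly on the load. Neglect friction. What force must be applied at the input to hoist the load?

14 N

Block-and-tackle MA = number of supporting rope parts = 4.
Gear pair MA = 24/18 = 1.3333.
Lever MA = effort arm / load arm = 4.5/1.5 = 3.
Combined ideal MA = 4 × 1.3333 × 3 = 16.
Effort = load / MA = 224 / 16 = 14 N.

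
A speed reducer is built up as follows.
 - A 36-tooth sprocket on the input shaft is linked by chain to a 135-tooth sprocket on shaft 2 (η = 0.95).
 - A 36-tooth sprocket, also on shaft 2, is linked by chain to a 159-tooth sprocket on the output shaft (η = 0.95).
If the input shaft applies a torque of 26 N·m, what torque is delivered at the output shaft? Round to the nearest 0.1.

388.6 N·m

chain 135/36 = 3.75 → τ = 26·3.75·0.95 = 92.625 N·m
chain 159/36 = 4.4167 → τ = 92.625·4.4167·0.95 = 388.64 N·m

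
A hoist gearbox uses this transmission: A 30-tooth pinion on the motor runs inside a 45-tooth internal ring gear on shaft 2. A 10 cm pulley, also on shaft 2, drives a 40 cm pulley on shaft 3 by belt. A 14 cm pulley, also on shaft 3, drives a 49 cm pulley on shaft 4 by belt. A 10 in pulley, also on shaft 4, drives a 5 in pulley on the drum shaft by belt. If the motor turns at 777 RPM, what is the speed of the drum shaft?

the motor → shaft 2 (internal gear, 45/30): 777 ÷ 1.5 = 518 RPM
shaft 2 → shaft 3 (belt, 40/10): 518 ÷ 4 = 129.5 RPM
shaft 3 → shaft 4 (belt, 49/14): 129.5 ÷ 3.5 = 37 RPM
shaft 4 → the drum shaft (belt, 5/10): 37 ÷ 0.5 = 74 RPM

74 RPM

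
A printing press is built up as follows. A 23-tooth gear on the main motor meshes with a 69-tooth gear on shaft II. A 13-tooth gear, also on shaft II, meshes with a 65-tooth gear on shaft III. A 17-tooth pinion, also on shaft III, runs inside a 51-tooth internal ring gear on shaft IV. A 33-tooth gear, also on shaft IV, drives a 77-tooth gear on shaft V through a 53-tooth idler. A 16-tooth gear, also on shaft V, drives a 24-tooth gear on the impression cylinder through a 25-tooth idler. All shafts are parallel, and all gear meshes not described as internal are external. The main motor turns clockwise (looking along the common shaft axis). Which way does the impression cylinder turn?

clockwise

the main motor → shaft II: external mesh, 1 reversal → CCW.
shaft II → shaft III: external mesh, 1 reversal → CW.
shaft III → shaft IV: internal mesh, same direction → CW.
shaft IV → shaft V: driver → idler → driven is 2 external meshes, 2 reversals → CW.
shaft V → the impression cylinder: driver → idler → driven is 2 external meshes, 2 reversals → CW.
6 reversals in total — an even number — so the impression cylinder turns the same way as the main motor.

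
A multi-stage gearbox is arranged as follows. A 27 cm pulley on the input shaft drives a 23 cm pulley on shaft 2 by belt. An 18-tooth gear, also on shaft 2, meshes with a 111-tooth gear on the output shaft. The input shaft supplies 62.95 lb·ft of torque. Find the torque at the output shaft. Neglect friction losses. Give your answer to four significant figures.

330.7 lb·ft

After the belt (23/27): 62.95 × 0.85185 = 53.624 lb·ft
After the gear mesh (111/18): 53.624 × 6.1667 = 330.68 lb·ft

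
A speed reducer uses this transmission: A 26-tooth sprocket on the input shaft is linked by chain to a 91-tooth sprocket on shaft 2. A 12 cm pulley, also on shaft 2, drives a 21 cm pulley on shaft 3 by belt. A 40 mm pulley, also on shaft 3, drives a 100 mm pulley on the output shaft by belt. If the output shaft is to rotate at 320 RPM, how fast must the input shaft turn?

Overall ratio R = 3.5 × 1.75 × 2.5 = 15.312.
Required input speed = output speed × R = 320 × 15.312 = 4900 RPM.

4900 RPM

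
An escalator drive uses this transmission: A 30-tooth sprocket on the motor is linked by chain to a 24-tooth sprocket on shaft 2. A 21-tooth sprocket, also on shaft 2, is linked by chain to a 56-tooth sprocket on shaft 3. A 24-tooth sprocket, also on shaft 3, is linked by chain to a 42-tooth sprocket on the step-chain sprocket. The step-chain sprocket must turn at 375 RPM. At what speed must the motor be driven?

1400 RPM

Overall ratio R = 0.8 × 2.6667 × 1.75 = 3.7333.
Required input speed = output speed × R = 375 × 3.7333 = 1400 RPM.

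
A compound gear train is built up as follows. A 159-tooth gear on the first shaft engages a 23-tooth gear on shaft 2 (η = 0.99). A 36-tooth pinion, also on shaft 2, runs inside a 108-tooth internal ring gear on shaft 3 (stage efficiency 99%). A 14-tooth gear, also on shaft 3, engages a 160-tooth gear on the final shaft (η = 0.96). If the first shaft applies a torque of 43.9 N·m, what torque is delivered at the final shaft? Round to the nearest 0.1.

204.9 N·m

Gear mesh: ratio = 23/159 = 0.14465; torque at shaft 2 = 43.9 × 0.14465 × 0.99 = 6.2868 N·m.
Internal gear: ratio = 108/36 = 3; torque at shaft 3 = 6.2868 × 3 × 0.99 = 18.672 N·m.
Gear mesh: ratio = 160/14 = 11.429; torque at the final shaft = 18.672 × 11.429 × 0.96 = 204.86 N·m.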